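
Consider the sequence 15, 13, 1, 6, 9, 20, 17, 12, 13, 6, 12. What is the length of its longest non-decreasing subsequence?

5

One longest non-decreasing subsequence is 1, 6, 9, 12, 13 (positions 3,4,5,8,9), of length 5; no longer one exists.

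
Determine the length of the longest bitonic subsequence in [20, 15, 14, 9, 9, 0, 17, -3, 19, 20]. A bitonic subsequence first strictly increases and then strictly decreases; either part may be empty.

Let inc[i] be the LIS ending at i and dec[i] the longest strictly decreasing subsequence starting at i. inc = [1, 1, 1, 1, 1, 1, 2, 1, 3, 4], dec = [6, 5, 4, 3, 3, 2, 2, 1, 1, 1].
max_i inc[i]+dec[i]−1 = 6, with one witness 20, 15, 14, 9, 0, -3.

6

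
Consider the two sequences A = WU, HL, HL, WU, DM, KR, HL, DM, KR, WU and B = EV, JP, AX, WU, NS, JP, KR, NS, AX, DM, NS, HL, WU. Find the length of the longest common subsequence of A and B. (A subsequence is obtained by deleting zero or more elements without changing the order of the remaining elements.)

4

Backtracking the LCS table gives one alignment: WU (A1,B4) → DM (A5,B10) → HL (A7,B12) → WU (A10,B13).
So the longest common subsequence has length 4.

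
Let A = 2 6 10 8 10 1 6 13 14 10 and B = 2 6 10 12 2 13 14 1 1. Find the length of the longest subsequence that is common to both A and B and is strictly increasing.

5

For each value that appears in both, track the longest common increasing run ending there.
The best achievable length is 5; one witness is 2, 6, 10, 13, 14 (A-positions 1,2,3,8,9, B-positions 1,2,3,6,7).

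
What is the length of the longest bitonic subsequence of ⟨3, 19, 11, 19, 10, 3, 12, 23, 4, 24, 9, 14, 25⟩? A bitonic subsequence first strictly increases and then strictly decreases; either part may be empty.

One longest bitonic subsequence is 3, 11, 19, 23, 24, 14 (positions 1,3,4,8,10,12): it rises to 24 then falls. Length 6 is optimal.

6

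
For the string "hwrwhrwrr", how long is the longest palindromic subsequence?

One longest palindromic subsequence is rrwrr (positions 3,6,7,8,9); it reads the same forward and backward, and the interval DP gives dp[1][9] = 5.

5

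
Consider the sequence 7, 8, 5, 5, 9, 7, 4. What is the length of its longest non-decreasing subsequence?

3

Let dp[i] be the longest non-decreasing subsequence ending at position i. Then dp = [1, 2, 1, 2, 3, 3, 1].
The maximum is 3; one witness is 7, 8, 9 at positions 1,2,5.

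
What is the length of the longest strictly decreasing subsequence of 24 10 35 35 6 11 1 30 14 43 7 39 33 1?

One longest decreasing subsequence is 35, 30, 14, 7, 1 (positions 3,8,9,11,14), of length 5; no longer one exists.

5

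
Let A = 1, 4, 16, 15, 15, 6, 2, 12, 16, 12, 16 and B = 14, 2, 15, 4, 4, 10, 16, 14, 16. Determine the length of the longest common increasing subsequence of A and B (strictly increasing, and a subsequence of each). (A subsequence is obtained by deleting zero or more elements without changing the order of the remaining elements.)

2

For each value that appears in both, track the longest common increasing run ending there.
The best achievable length is 2; one witness is 4, 16 (A-positions 2,3, B-positions 4,7).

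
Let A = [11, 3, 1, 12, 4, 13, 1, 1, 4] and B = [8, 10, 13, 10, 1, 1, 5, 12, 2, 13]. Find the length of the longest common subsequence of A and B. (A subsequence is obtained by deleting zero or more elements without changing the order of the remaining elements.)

Backtracking the LCS table gives one alignment: 1 (A3,B6) → 12 (A4,B8) → 13 (A6,B10).
So the longest common subsequence has length 3.

3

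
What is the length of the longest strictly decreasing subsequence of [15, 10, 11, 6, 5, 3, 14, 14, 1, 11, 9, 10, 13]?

6

One longest decreasing subsequence is 15, 10, 6, 5, 3, 1 (positions 1,2,4,5,6,9), of length 6; no longer one exists.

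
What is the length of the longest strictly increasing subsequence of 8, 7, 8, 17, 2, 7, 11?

3

Let dp[i] be the longest increasing subsequence ending at position i. Then dp = [1, 1, 2, 3, 1, 2, 3].
The maximum is 3; one witness is 7, 8, 17 at positions 2,3,4.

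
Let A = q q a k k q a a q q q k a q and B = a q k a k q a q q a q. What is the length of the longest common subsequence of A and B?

Backtracking the LCS table gives one alignment: q (A1,B2) → a (A3,B4) → k (A5,B5) → q (A6,B6) → a (A8,B7) → q (A10,B8) → q (A11,B9) → a (A13,B10) → q (A14,B11).
So the longest common subsequence has length 9.

9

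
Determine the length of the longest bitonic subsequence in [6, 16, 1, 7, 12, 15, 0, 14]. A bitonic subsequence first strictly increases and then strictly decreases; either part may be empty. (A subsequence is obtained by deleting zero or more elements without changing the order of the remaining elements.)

5

Let inc[i] be the LIS ending at i and dec[i] the longest strictly decreasing subsequence starting at i. inc = [1, 2, 1, 2, 3, 4, 1, 4], dec = [3, 3, 2, 2, 2, 2, 1, 1].
max_i inc[i]+dec[i]−1 = 5, with one witness 6, 7, 12, 15, 14.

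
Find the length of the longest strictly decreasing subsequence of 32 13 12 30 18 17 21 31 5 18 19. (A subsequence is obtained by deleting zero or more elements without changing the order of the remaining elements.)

Scanning left to right, the best length ending at each element is: 32→1, 13→2, 12→3, 30→2, 18→3, 17→4, 21→3, 31→2, 5→5, 18→4, 19→4.
So the longest decreasing subsequence has length 5, e.g. 32, 30, 18, 17, 5.

5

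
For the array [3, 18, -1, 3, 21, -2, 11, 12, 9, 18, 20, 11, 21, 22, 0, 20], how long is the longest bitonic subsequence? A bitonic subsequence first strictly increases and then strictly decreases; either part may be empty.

One longest bitonic subsequence is -1, 3, 11, 12, 18, 20, 21, 22, 20 (positions 3,4,7,8,10,11,13,14,16): it rises to 22 then falls. Length 9 is optimal.

9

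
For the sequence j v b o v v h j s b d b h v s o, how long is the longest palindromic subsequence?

9

One longest palindromic subsequence is ovhbdbhvo (positions 4,6,7,10,11,12,13,14,16); it reads the same forward and backward, and the interval DP gives dp[1][16] = 9.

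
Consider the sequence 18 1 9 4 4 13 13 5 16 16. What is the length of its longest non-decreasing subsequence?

One longest non-decreasing subsequence is 1, 4, 4, 13, 13, 16, 16 (positions 2,4,5,6,7,9,10), of length 7; no longer one exists.

7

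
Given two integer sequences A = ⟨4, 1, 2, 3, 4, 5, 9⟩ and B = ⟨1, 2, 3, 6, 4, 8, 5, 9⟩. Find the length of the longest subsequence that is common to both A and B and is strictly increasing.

For each value that appears in both, track the longest common increasing run ending there.
The best achievable length is 6; one witness is 1, 2, 3, 4, 5, 9 (A-positions 2,3,4,5,6,7, B-positions 1,2,3,5,7,8).

6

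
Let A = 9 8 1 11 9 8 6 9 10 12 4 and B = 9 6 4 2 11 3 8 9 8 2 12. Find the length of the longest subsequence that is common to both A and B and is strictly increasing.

A longest common strictly increasing subsequence is 9, 11, 12 (length 3); it appears in order in both A and B, and no longer such subsequence exists.

3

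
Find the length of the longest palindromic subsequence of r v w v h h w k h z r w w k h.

6

Using dp[i][j] = 2 + dp[i+1][j−1] if the ends match, else max(dp[i+1][j], dp[i][j−1]):
dp[1][15] = 6. A witness is hkwwkh at positions 5,8,12,13,14,15.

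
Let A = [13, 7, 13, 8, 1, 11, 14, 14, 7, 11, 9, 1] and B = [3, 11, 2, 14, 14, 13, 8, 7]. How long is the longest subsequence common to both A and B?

Backtracking the LCS table gives one alignment: 11 (A6,B2) → 14 (A7,B4) → 14 (A8,B5) → 7 (A9,B8).
So the longest common subsequence has length 4.

4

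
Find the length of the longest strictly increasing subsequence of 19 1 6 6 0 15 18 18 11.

Scanning left to right, the best length ending at each element is: 19→1, 1→1, 6→2, 6→2, 0→1, 15→3, 18→4, 18→4, 11→3.
So the longest increasing subsequence has length 4, e.g. 1, 6, 15, 18.

4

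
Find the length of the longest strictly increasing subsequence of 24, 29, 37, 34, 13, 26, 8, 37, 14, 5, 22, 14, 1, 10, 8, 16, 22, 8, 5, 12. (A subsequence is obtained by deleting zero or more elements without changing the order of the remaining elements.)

One longest increasing subsequence is 24, 29, 34, 37 (positions 1,2,4,8), of length 4; no longer one exists.

4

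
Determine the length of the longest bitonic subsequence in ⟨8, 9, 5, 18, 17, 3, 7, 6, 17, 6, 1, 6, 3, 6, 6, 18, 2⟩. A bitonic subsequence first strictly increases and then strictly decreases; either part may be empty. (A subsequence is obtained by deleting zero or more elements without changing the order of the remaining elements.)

One longest bitonic subsequence is 8, 9, 18, 17, 7, 6, 3, 2 (positions 1,2,4,5,7,12,13,17): it rises to 18 then falls. Length 8 is optimal.

8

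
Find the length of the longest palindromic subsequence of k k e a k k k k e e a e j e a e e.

One longest palindromic subsequence is eeaejeaee (positions 3,9,11,12,13,14,15,16,17); it reads the same forward and backward, and the interval DP gives dp[1][17] = 9.

9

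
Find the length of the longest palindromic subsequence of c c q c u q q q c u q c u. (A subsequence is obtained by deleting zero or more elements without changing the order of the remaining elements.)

9

One longest palindromic subsequence is cquqqquqc (positions 2,3,5,6,7,8,10,11,12); it reads the same forward and backward, and the interval DP gives dp[1][13] = 9.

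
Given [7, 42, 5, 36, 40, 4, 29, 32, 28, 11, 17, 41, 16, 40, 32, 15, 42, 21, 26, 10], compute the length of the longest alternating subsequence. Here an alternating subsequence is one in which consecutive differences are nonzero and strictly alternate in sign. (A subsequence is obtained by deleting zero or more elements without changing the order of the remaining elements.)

Track the best alternating length ending on an up-step vs a down-step at each position: up/down = 1/1, 2/1, 1/3, 4/3, 4/3, 1/5, 6/5, 6/5, 6/7, 6/7, 8/7, 8/3, 8/9, 10/9, 10/11, 8/11, 12/1, 12/13, 14/13, 6/15.
The maximum over both is 15; one such subsequence is 7, 42, 5, 36, 4, 29, 11, 17, 16, 40, 32, 42, 21, 26, 10.

15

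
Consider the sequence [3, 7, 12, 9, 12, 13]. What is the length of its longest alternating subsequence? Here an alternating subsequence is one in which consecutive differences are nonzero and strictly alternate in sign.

Track the best alternating length ending on an up-step vs a down-step at each position: up/down = 1/1, 2/1, 2/1, 2/3, 4/1, 4/1.
The maximum over both is 4; one such subsequence is 3, 12, 9, 12.

4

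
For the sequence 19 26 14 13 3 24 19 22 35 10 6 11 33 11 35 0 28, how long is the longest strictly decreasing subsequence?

6

Scanning left to right, the best length ending at each element is: 19→1, 26→1, 14→2, 13→3, 3→4, 24→2, 19→3, 22→3, 35→1, 10→4, 6→5, 11→4, 33→2, 11→4, 35→1, 0→6, 28→3.
So the longest decreasing subsequence has length 6, e.g. 19, 14, 13, 10, 6, 0.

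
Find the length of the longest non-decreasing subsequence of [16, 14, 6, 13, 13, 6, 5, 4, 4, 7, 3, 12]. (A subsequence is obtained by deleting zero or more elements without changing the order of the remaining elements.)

4

Let dp[i] be the longest non-decreasing subsequence ending at position i. Then dp = [1, 1, 1, 2, 3, 2, 1, 1, 2, 3, 1, 4].
The maximum is 4; one witness is 6, 6, 7, 12 at positions 3,6,10,12.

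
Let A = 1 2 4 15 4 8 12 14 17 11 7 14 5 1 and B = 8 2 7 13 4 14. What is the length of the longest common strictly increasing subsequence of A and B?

3

For each value that appears in both, track the longest common increasing run ending there.
The best achievable length is 3; one witness is 2, 4, 14 (A-positions 2,3,8, B-positions 2,5,6).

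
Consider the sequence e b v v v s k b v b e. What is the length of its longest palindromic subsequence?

Using dp[i][j] = 2 + dp[i+1][j−1] if the ends match, else max(dp[i+1][j], dp[i][j−1]):
dp[1][11] = 8. A witness is ebvvvvbe at positions 1,2,3,4,5,9,10,11.

8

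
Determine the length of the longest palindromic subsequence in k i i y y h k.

One longest palindromic subsequence is kyyk (positions 1,4,5,7); it reads the same forward and backward, and the interval DP gives dp[1][7] = 4.

4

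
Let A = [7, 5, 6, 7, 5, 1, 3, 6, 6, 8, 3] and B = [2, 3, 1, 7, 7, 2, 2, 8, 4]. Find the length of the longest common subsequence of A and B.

3

Backtracking the LCS table gives one alignment: 7 (A1,B4) → 7 (A4,B5) → 8 (A10,B8).
So the longest common subsequence has length 3.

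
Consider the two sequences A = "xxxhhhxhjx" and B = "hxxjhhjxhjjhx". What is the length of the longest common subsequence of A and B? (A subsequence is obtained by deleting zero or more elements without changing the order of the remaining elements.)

Backtracking the LCS table gives one alignment: x (A1,B2) → x (A2,B3) → h (A4,B5) → h (A5,B6) → x (A7,B8) → h (A8,B9) → j (A9,B11) → x (A10,B13).
So the longest common subsequence has length 8.

8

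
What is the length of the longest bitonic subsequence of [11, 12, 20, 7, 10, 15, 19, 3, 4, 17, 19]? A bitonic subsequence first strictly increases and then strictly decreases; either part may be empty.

5

One longest bitonic subsequence is 11, 12, 20, 19, 17 (positions 1,2,3,7,10): it rises to 20 then falls. Length 5 is optimal.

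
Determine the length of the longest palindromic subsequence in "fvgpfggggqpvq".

Using dp[i][j] = 2 + dp[i+1][j−1] if the ends match, else max(dp[i+1][j], dp[i][j−1]):
dp[1][13] = 8. A witness is vpggggpv at positions 2,4,6,7,8,9,11,12.

8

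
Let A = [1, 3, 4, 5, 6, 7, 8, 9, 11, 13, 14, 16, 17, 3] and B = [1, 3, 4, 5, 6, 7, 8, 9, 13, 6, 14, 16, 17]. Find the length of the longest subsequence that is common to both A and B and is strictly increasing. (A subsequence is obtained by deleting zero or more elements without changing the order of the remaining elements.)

For each value that appears in both, track the longest common increasing run ending there.
The best achievable length is 12; one witness is 1, 3, 4, 5, 6, 7, 8, 9, 13, 14, 16, 17 (A-positions 1,2,3,4,5,6,7,8,10,11,12,13, B-positions 1,2,3,4,5,6,7,8,9,11,12,13).

12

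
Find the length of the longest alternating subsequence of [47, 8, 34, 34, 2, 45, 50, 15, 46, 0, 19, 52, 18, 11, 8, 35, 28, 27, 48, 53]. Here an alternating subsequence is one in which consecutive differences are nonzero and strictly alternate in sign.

A longest alternating subsequence is 47, 8, 34, 2, 45, 15, 46, 0, 19, 18, 35, 28, 48 (positions 1,2,3,5,6,8,9,10,11,13,16,17,19); its 12 consecutive differences strictly alternate in sign, and length 13 is optimal.

13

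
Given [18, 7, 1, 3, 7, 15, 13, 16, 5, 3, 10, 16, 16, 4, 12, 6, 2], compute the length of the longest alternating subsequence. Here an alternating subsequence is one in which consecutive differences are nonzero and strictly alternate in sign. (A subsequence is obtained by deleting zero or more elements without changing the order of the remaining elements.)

A longest alternating subsequence is 18, 7, 15, 13, 16, 5, 10, 4, 12, 6 (positions 1,2,6,7,8,9,11,14,15,16); its 9 consecutive differences strictly alternate in sign, and length 10 is optimal.

10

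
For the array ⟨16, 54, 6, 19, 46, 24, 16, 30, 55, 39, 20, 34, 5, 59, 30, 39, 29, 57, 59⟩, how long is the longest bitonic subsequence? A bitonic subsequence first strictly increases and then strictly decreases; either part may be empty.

Let inc[i] be the LIS ending at i and dec[i] the longest strictly decreasing subsequence starting at i. inc = [1, 2, 1, 2, 3, 3, 2, 4, 5, 5, 3, 5, 1, 6, 4, 6, 4, 7, 8], dec = [3, 6, 2, 3, 5, 3, 2, 3, 5, 4, 2, 3, 1, 3, 2, 2, 1, 1, 1].
max_i inc[i]+dec[i]−1 = 9, with one witness 16, 19, 24, 30, 55, 39, 34, 30, 29.

9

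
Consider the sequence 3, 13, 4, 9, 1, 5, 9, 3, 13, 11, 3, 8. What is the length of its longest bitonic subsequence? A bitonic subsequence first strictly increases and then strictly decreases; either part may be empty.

7

One longest bitonic subsequence is 3, 4, 5, 9, 13, 11, 8 (positions 1,3,6,7,9,10,12): it rises to 13 then falls. Length 7 is optimal.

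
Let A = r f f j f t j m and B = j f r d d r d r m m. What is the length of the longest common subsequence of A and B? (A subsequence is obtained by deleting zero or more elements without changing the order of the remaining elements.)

3

A longest common subsequence is jfm (length 3); the LCS DP confirms no longer common subsequence exists.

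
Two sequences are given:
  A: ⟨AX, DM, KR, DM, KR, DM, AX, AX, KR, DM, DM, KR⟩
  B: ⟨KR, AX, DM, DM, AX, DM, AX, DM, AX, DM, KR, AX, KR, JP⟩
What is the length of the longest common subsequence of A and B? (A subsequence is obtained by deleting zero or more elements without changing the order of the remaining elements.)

8

A longest common subsequence is AX, DM, DM, DM, AX, AX, KR, KR (length 8); the LCS DP confirms no longer common subsequence exists.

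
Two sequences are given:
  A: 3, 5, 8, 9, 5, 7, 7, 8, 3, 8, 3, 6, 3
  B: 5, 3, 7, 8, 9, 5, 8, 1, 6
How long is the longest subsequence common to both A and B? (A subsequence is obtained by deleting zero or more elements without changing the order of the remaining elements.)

6

Backtracking the LCS table gives one alignment: 3 (A1,B2) → 8 (A3,B4) → 9 (A4,B5) → 5 (A5,B6) → 8 (A8,B7) → 6 (A12,B9).
So the longest common subsequence has length 6.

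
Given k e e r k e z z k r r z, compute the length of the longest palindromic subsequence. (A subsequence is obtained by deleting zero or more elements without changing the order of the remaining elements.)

6

One longest palindromic subsequence is rkzzkr (positions 4,5,7,8,9,11); it reads the same forward and backward, and the interval DP gives dp[1][12] = 6.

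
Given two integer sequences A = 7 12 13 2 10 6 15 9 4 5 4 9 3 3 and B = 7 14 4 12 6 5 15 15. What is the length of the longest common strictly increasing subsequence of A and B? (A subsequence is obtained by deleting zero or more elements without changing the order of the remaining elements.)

3

A longest common strictly increasing subsequence is 7, 12, 15 (length 3); it appears in order in both A and B, and no longer such subsequence exists.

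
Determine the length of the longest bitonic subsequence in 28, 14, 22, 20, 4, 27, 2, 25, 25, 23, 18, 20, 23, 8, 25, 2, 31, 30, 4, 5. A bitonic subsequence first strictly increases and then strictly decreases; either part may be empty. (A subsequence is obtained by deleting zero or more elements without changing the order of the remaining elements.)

One longest bitonic subsequence is 14, 22, 27, 25, 23, 20, 8, 5 (positions 2,3,6,9,10,12,14,20): it rises to 27 then falls. Length 8 is optimal.

8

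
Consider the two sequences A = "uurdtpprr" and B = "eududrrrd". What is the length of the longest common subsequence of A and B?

5

A longest common subsequence is uurrr (length 5); the LCS DP confirms no longer common subsequence exists.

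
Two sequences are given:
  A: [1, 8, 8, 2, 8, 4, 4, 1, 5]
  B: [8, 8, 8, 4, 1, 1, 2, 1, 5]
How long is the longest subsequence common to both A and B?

6

A longest common subsequence is 8, 8, 8, 4, 1, 5 (length 6); the LCS DP confirms no longer common subsequence exists.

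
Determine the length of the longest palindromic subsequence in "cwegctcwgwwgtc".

9

Using dp[i][j] = 2 + dp[i+1][j−1] if the ends match, else max(dp[i+1][j], dp[i][j−1]):
dp[1][14] = 9. A witness is cwgctcgwc at positions 1,2,4,5,6,7,9,11,14.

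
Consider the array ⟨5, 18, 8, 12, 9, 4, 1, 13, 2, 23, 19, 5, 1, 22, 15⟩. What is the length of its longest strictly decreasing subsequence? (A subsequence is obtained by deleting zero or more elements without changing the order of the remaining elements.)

One longest decreasing subsequence is 18, 12, 9, 4, 2, 1 (positions 2,4,5,6,9,13), of length 6; no longer one exists.

6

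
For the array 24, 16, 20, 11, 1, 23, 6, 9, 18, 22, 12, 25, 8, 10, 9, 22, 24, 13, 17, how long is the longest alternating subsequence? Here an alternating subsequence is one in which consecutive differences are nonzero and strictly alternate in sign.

15

Track the best alternating length ending on an up-step vs a down-step at each position: up/down = 1/1, 1/2, 3/2, 1/4, 1/4, 5/2, 5/6, 7/6, 7/6, 7/6, 7/8, 9/1, 7/10, 11/10, 11/12, 13/10, 13/10, 13/14, 15/14.
The maximum over both is 15; one such subsequence is 24, 16, 20, 11, 23, 6, 18, 12, 25, 8, 10, 9, 22, 13, 17.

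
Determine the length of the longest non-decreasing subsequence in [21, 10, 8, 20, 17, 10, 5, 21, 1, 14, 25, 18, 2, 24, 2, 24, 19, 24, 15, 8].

7

Let dp[i] be the longest non-decreasing subsequence ending at position i. Then dp = [1, 1, 1, 2, 2, 2, 1, 3, 1, 3, 4, 4, 2, 5, 3, 6, 5, 7, 4, 4].
The maximum is 7; one witness is 10, 10, 14, 18, 24, 24, 24 at positions 2,6,10,12,14,16,18.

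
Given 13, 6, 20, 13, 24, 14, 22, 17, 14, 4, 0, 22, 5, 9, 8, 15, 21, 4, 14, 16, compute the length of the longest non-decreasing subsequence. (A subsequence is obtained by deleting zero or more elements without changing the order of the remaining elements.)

Scanning left to right, the best length ending at each element is: 13→1, 6→1, 20→2, 13→2, 24→3, 14→3, 22→4, 17→4, 14→4, 4→1, 0→1, 22→5, 5→2, 9→3, 8→3, 15→5, 21→6, 4→2, 14→5, 16→6.
So the longest non-decreasing subsequence has length 6, e.g. 13, 13, 14, 14, 15, 21.

6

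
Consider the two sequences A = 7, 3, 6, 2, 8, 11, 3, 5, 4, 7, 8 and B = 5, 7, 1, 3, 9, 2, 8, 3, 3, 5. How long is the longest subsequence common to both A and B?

Backtracking the LCS table gives one alignment: 7 (A1,B2) → 3 (A2,B4) → 2 (A4,B6) → 8 (A5,B7) → 3 (A7,B9) → 5 (A8,B10).
So the longest common subsequence has length 6.

6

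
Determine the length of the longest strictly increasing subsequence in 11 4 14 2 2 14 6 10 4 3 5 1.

3

Let dp[i] be the longest increasing subsequence ending at position i. Then dp = [1, 1, 2, 1, 1, 2, 2, 3, 2, 2, 3, 1].
The maximum is 3; one witness is 4, 6, 10 at positions 2,7,8.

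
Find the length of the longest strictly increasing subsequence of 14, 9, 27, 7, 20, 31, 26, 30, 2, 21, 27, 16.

4

Scanning left to right, the best length ending at each element is: 14→1, 9→1, 27→2, 7→1, 20→2, 31→3, 26→3, 30→4, 2→1, 21→3, 27→4, 16→2.
So the longest increasing subsequence has length 4, e.g. 14, 20, 26, 30.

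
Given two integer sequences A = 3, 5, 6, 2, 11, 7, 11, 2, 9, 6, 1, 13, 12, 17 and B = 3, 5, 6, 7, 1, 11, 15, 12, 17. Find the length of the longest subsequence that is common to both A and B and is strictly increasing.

7

A longest common strictly increasing subsequence is 3, 5, 6, 7, 11, 12, 17 (length 7); it appears in order in both A and B, and no longer such subsequence exists.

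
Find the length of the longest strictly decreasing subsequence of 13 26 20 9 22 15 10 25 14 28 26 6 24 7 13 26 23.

5

Scanning left to right, the best length ending at each element is: 13→1, 26→1, 20→2, 9→3, 22→2, 15→3, 10→4, 25→2, 14→4, 28→1, 26→2, 6→5, 24→3, 7→5, 13→5, 26→2, 23→4.
So the longest decreasing subsequence has length 5, e.g. 26, 20, 15, 10, 6.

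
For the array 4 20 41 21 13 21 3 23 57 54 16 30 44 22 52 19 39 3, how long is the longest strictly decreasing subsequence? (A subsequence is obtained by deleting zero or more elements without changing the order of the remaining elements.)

6

Scanning left to right, the best length ending at each element is: 4→1, 20→1, 41→1, 21→2, 13→3, 21→2, 3→4, 23→2, 57→1, 54→2, 16→3, 30→3, 44→3, 22→4, 52→3, 19→5, 39→4, 3→6.
So the longest decreasing subsequence has length 6, e.g. 57, 54, 30, 22, 19, 3.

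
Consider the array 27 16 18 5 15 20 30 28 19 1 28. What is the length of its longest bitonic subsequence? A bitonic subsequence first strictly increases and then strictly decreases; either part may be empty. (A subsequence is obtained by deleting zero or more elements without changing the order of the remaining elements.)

7

One longest bitonic subsequence is 16, 18, 20, 30, 28, 19, 1 (positions 2,3,6,7,8,9,10): it rises to 30 then falls. Length 7 is optimal.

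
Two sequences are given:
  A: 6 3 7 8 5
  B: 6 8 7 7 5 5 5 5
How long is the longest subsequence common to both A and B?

Backtracking the LCS table gives one alignment: 6 (A1,B1) → 7 (A3,B4) → 5 (A5,B8).
So the longest common subsequence has length 3.

3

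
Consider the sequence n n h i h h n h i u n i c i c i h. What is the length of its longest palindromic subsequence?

One longest palindromic subsequence is hicicih (positions 3,4,13,14,15,16,17); it reads the same forward and backward, and the interval DP gives dp[1][17] = 7.

7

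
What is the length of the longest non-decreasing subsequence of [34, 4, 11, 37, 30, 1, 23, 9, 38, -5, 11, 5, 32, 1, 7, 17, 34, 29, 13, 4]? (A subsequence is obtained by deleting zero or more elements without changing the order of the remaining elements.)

5

Scanning left to right, the best length ending at each element is: 34→1, 4→1, 11→2, 37→3, 30→3, 1→1, 23→3, 9→2, 38→4, -5→1, 11→3, 5→2, 32→4, 1→2, 7→3, 17→4, 34→5, 29→5, 13→4, 4→3.
So the longest non-decreasing subsequence has length 5, e.g. 4, 11, 30, 32, 34.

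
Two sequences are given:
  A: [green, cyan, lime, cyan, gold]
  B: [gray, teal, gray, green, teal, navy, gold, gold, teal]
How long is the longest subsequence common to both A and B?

Backtracking the LCS table gives one alignment: green (A1,B4) → gold (A5,B8).
So the longest common subsequence has length 2.

2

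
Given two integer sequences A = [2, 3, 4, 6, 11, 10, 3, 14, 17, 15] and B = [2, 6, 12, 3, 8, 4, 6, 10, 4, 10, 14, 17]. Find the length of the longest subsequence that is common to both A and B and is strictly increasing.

A longest common strictly increasing subsequence is 2, 3, 4, 6, 10, 14, 17 (length 7); it appears in order in both A and B, and no longer such subsequence exists.

7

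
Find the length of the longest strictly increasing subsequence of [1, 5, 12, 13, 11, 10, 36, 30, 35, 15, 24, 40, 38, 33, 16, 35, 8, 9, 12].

8

Scanning left to right, the best length ending at each element is: 1→1, 5→2, 12→3, 13→4, 11→3, 10→3, 36→5, 30→5, 35→6, 15→5, 24→6, 40→7, 38→7, 33→7, 16→6, 35→8, 8→3, 9→4, 12→5.
So the longest increasing subsequence has length 8, e.g. 1, 5, 12, 13, 15, 24, 33, 35.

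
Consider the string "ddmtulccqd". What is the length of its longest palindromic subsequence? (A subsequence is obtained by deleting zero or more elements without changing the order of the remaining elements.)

Using dp[i][j] = 2 + dp[i+1][j−1] if the ends match, else max(dp[i+1][j], dp[i][j−1]):
dp[1][10] = 4. A witness is dccd at positions 1,7,8,10.

4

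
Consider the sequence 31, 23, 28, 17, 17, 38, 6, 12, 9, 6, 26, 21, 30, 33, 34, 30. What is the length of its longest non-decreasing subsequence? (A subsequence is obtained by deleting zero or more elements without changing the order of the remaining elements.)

Let dp[i] be the longest non-decreasing subsequence ending at position i. Then dp = [1, 1, 2, 1, 2, 3, 1, 2, 2, 2, 3, 3, 4, 5, 6, 5].
The maximum is 6; one witness is 17, 17, 26, 30, 33, 34 at positions 4,5,11,13,14,15.

6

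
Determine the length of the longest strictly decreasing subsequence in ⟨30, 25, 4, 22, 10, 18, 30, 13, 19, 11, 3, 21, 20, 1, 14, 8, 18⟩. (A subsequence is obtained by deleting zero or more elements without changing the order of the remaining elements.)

8

Let dp[i] be the longest decreasing subsequence ending at position i. Then dp = [1, 2, 3, 3, 4, 4, 1, 5, 4, 6, 7, 4, 5, 8, 6, 7, 6].
The maximum is 8; one witness is 30, 25, 22, 18, 13, 11, 3, 1 at positions 1,2,4,6,8,10,11,14.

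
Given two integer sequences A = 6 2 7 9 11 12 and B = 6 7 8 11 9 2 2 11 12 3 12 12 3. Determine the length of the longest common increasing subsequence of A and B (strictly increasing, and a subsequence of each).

For each value that appears in both, track the longest common increasing run ending there.
The best achievable length is 5; one witness is 6, 7, 9, 11, 12 (A-positions 1,3,4,5,6, B-positions 1,2,5,8,9).

5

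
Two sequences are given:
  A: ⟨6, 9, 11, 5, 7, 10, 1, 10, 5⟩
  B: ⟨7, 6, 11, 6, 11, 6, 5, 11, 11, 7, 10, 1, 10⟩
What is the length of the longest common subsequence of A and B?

Backtracking the LCS table gives one alignment: 6 (A1,B4) → 11 (A3,B5) → 5 (A4,B7) → 7 (A5,B10) → 10 (A6,B11) → 1 (A7,B12) → 10 (A8,B13).
So the longest common subsequence has length 7.

7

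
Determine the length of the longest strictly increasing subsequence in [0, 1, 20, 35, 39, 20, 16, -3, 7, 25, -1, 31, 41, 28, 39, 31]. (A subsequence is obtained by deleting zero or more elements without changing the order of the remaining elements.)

6

Scanning left to right, the best length ending at each element is: 0→1, 1→2, 20→3, 35→4, 39→5, 20→3, 16→3, -3→1, 7→3, 25→4, -1→2, 31→5, 41→6, 28→5, 39→6, 31→6.
So the longest increasing subsequence has length 6, e.g. 0, 1, 20, 35, 39, 41.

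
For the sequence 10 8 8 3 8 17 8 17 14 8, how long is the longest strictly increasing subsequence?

3

Let dp[i] be the longest increasing subsequence ending at position i. Then dp = [1, 1, 1, 1, 2, 3, 2, 3, 3, 2].
The maximum is 3; one witness is 3, 8, 17 at positions 4,5,6.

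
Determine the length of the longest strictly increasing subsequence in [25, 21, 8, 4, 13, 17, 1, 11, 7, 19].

4

Let dp[i] be the longest increasing subsequence ending at position i. Then dp = [1, 1, 1, 1, 2, 3, 1, 2, 2, 4].
The maximum is 4; one witness is 8, 13, 17, 19 at positions 3,5,6,10.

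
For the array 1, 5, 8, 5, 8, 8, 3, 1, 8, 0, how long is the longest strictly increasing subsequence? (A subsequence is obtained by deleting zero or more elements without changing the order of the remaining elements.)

3

Let dp[i] be the longest increasing subsequence ending at position i. Then dp = [1, 2, 3, 2, 3, 3, 2, 1, 3, 1].
The maximum is 3; one witness is 1, 5, 8 at positions 1,2,3.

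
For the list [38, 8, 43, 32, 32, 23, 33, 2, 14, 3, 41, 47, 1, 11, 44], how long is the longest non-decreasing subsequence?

6

Let dp[i] be the longest non-decreasing subsequence ending at position i. Then dp = [1, 1, 2, 2, 3, 2, 4, 1, 2, 2, 5, 6, 1, 3, 6].
The maximum is 6; one witness is 8, 32, 32, 33, 41, 47 at positions 2,4,5,7,11,12.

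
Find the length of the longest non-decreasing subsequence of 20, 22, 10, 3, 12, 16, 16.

Let dp[i] be the longest non-decreasing subsequence ending at position i. Then dp = [1, 2, 1, 1, 2, 3, 4].
The maximum is 4; one witness is 10, 12, 16, 16 at positions 3,5,6,7.

4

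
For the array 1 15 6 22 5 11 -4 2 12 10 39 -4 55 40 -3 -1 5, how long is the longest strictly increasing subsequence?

6

One longest increasing subsequence is 1, 6, 11, 12, 39, 55 (positions 1,3,6,9,11,13), of length 6; no longer one exists.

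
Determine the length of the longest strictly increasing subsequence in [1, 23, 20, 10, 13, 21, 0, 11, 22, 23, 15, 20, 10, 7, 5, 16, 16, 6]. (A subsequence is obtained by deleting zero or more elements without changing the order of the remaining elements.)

One longest increasing subsequence is 1, 10, 13, 21, 22, 23 (positions 1,4,5,6,9,10), of length 6; no longer one exists.

6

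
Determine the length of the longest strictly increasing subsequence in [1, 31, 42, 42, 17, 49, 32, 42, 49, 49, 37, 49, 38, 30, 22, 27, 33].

Scanning left to right, the best length ending at each element is: 1→1, 31→2, 42→3, 42→3, 17→2, 49→4, 32→3, 42→4, 49→5, 49→5, 37→4, 49→5, 38→5, 30→3, 22→3, 27→4, 33→5.
So the longest increasing subsequence has length 5, e.g. 1, 31, 32, 42, 49.

5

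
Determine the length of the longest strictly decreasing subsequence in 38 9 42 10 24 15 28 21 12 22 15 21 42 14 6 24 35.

Scanning left to right, the best length ending at each element is: 38→1, 9→2, 42→1, 10→2, 24→2, 15→3, 28→2, 21→3, 12→4, 22→3, 15→4, 21→4, 42→1, 14→5, 6→6, 24→3, 35→2.
So the longest decreasing subsequence has length 6, e.g. 38, 24, 21, 15, 14, 6.

6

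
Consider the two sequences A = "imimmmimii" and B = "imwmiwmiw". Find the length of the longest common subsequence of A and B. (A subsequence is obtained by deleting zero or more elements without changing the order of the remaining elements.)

Backtracking the LCS table gives one alignment: i (A1,B1) → m (A2,B2) → m (A6,B4) → i (A7,B5) → m (A8,B7) → i (A9,B8).
So the longest common subsequence has length 6.

6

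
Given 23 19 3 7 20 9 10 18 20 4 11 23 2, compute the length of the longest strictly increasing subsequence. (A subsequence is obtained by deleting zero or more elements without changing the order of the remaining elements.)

Let dp[i] be the longest increasing subsequence ending at position i. Then dp = [1, 1, 1, 2, 3, 3, 4, 5, 6, 2, 5, 7, 1].
The maximum is 7; one witness is 3, 7, 9, 10, 18, 20, 23 at positions 3,4,6,7,8,9,12.

7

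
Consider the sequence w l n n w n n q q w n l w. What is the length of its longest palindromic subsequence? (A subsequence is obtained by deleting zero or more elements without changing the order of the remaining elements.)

Using dp[i][j] = 2 + dp[i+1][j−1] if the ends match, else max(dp[i+1][j], dp[i][j−1]):
dp[1][13] = 10. A witness is wlnwqqwnlw at positions 1,2,3,5,8,9,10,11,12,13.

10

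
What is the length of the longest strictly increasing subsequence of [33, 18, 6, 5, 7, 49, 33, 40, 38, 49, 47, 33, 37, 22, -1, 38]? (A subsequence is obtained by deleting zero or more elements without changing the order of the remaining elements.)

Scanning left to right, the best length ending at each element is: 33→1, 18→1, 6→1, 5→1, 7→2, 49→3, 33→3, 40→4, 38→4, 49→5, 47→5, 33→3, 37→4, 22→3, -1→1, 38→5.
So the longest increasing subsequence has length 5, e.g. 6, 7, 33, 40, 49.

5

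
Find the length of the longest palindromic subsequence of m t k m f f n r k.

4

One longest palindromic subsequence is kffk (positions 3,5,6,9); it reads the same forward and backward, and the interval DP gives dp[1][9] = 4.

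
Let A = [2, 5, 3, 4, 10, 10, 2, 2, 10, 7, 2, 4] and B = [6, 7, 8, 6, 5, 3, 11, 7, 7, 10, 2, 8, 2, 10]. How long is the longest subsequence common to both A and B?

6

A longest common subsequence is 5, 3, 10, 2, 2, 10 (length 6); the LCS DP confirms no longer common subsequence exists.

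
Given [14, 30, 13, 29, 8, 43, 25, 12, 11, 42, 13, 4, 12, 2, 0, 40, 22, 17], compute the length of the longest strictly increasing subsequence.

4

Let dp[i] be the longest increasing subsequence ending at position i. Then dp = [1, 2, 1, 2, 1, 3, 2, 2, 2, 3, 3, 1, 3, 1, 1, 4, 4, 4].
The maximum is 4; one witness is 8, 12, 13, 40 at positions 5,8,11,16.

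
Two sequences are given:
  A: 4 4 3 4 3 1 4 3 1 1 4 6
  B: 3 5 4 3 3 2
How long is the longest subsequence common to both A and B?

Backtracking the LCS table gives one alignment: 3 (A3,B1) → 4 (A4,B3) → 3 (A5,B4) → 3 (A8,B5).
So the longest common subsequence has length 4.

4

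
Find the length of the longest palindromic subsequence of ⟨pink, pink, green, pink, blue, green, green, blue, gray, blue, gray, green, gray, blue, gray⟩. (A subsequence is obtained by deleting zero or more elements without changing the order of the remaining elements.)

Using dp[i][j] = 2 + dp[i+1][j−1] if the ends match, else max(dp[i+1][j], dp[i][j−1]):
dp[1][15] = 7. A witness is gray blue gray green gray blue gray at positions 9,10,11,12,13,14,15.

7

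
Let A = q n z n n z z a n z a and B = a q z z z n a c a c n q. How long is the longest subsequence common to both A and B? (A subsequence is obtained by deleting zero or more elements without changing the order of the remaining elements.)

A longest common subsequence is qzzzan (length 6); the LCS DP confirms no longer common subsequence exists.

6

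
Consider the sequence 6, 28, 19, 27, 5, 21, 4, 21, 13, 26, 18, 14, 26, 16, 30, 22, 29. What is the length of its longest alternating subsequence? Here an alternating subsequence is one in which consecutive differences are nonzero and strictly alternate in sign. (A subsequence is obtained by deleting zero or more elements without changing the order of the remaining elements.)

A longest alternating subsequence is 6, 28, 19, 27, 5, 21, 4, 21, 13, 26, 18, 26, 16, 30, 22, 29 (positions 1,2,3,4,5,6,7,8,9,10,11,13,14,15,16,17); its 15 consecutive differences strictly alternate in sign, and length 16 is optimal.

16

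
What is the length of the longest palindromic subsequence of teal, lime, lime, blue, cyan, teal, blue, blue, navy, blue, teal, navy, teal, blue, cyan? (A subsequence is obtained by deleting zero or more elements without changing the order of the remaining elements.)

One longest palindromic subsequence is cyan blue teal navy teal blue cyan (positions 5,7,11,12,13,14,15); it reads the same forward and backward, and the interval DP gives dp[1][15] = 7.

7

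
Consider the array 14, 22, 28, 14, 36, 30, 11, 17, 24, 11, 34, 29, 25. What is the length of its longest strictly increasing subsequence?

Let dp[i] be the longest increasing subsequence ending at position i. Then dp = [1, 2, 3, 1, 4, 4, 1, 2, 3, 1, 5, 4, 4].
The maximum is 5; one witness is 14, 22, 28, 30, 34 at positions 1,2,3,6,11.

5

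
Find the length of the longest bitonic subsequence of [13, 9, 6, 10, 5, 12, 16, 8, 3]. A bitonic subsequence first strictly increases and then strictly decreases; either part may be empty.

Let inc[i] be the LIS ending at i and dec[i] the longest strictly decreasing subsequence starting at i. inc = [1, 1, 1, 2, 1, 3, 4, 2, 1], dec = [5, 4, 3, 3, 2, 3, 3, 2, 1].
max_i inc[i]+dec[i]−1 = 6, with one witness 9, 10, 12, 16, 8, 3.

6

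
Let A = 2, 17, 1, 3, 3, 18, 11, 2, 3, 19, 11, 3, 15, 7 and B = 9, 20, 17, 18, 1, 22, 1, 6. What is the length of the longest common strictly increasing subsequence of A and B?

For each value that appears in both, track the longest common increasing run ending there.
The best achievable length is 2; one witness is 17, 18 (A-positions 2,6, B-positions 3,4).

2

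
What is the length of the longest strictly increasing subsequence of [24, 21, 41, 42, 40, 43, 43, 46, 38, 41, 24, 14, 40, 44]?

5

Scanning left to right, the best length ending at each element is: 24→1, 21→1, 41→2, 42→3, 40→2, 43→4, 43→4, 46→5, 38→2, 41→3, 24→2, 14→1, 40→3, 44→5.
So the longest increasing subsequence has length 5, e.g. 24, 41, 42, 43, 46.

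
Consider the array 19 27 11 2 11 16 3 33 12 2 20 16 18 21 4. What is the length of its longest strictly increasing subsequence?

6

Scanning left to right, the best length ending at each element is: 19→1, 27→2, 11→1, 2→1, 11→2, 16→3, 3→2, 33→4, 12→3, 2→1, 20→4, 16→4, 18→5, 21→6, 4→3.
So the longest increasing subsequence has length 6, e.g. 2, 11, 12, 16, 18, 21.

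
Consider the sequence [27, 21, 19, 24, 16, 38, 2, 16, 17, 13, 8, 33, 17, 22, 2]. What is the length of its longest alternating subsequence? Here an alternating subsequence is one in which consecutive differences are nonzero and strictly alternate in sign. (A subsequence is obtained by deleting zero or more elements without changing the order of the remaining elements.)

Track the best alternating length ending on an up-step vs a down-step at each position: up/down = 1/1, 1/2, 1/2, 3/2, 1/4, 5/1, 1/6, 7/6, 7/6, 7/8, 7/8, 9/6, 9/10, 11/10, 1/12.
The maximum over both is 12; one such subsequence is 27, 21, 24, 16, 38, 2, 16, 13, 33, 17, 22, 2.

12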